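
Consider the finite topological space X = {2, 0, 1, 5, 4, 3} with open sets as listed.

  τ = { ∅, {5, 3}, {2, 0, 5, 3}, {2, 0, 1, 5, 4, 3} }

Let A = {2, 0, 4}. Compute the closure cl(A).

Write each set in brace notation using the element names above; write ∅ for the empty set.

X∖A={1, 5, 3}, int(X∖A)={5, 3}, hence cl(A)={2, 0, 1, 4}

{2, 0, 1, 4}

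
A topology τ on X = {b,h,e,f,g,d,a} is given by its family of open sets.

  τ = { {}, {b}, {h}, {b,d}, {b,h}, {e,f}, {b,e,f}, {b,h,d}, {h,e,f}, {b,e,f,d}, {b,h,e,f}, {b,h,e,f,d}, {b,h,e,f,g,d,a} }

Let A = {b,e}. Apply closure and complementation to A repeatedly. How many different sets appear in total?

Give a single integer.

cl via duality: int({h,f,g,d,a}) = {h}, so X∖{h} = {b,e,f,g,d,a}
Write k for closure, c for complement:
  1. A     = {b,e}
  2. kA    = {b,e,f,g,d,a}
  3. cA    = {h,f,g,d,a}
  4. ckA   = {h}
  5. kcA   = {h,e,f,g,d,a}
  6. kckA  = {h,g,a}
  7. ckcA  = {b}
  8. ckckA = {b,e,f,d}
  9. kckcA = {b,g,d,a}
  10. ckckcA = {h,e,f}
  11. kckckcA = {h,e,f,g,a}
  12. ckckckcA = {b,d}
applying k or c yields no new set

12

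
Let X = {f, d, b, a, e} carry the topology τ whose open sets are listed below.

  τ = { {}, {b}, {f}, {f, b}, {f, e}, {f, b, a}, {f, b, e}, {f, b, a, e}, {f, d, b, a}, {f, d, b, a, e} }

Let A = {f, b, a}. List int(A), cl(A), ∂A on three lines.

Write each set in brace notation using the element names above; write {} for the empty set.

open subsets of A: {}, {f}, {b}, {f, b}, {f, b, a}; so int(A) = {f, b, a}
closure: X∖int(X∖A) = X∖{} = {f, d, b, a, e}
∂A = {f, d, b, a, e} minus {f, b, a} = {d, e}

int(A) = {f, b, a}
cl(A)  = {f, d, b, a, e}
∂A     = {d, e}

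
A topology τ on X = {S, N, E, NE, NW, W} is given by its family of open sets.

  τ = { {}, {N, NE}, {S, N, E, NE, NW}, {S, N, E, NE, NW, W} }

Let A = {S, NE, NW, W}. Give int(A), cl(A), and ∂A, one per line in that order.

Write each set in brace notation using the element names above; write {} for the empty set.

U open, U⊆A: {}. int(A) = ⋃ = {}
X∖A={N, E}, int(X∖A)={}, hence cl(A)={S, N, E, NE, NW, W}
∂A: remove int from cl → {S, N, E, NE, NW, W}

int(A) = {}
cl(A)  = {S, N, E, NE, NW, W}
∂A     = {S, N, E, NE, NW, W}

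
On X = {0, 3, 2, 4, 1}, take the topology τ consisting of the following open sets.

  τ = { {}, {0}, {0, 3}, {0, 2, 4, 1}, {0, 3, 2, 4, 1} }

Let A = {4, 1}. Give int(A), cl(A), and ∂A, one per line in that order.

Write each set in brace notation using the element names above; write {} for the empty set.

U open, U⊆A: {}. int(A) = ⋃ = {}
X∖A={0, 3, 2}, int(X∖A)={0, 3}, hence cl(A)={2, 4, 1}
∂A: remove int from cl → {2, 4, 1}

int(A) = {}
cl(A)  = {2, 4, 1}
∂A     = {2, 4, 1}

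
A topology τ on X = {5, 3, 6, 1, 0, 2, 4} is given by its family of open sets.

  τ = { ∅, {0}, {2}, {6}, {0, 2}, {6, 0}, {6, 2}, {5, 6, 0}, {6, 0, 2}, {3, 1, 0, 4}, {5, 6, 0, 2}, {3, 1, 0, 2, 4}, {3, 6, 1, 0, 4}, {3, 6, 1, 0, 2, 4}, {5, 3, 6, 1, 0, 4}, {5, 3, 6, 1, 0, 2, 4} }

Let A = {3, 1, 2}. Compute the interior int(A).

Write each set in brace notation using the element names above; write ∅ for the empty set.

U open, U⊆A: ∅, {2}. int(A) = ⋃ = {2}

{2}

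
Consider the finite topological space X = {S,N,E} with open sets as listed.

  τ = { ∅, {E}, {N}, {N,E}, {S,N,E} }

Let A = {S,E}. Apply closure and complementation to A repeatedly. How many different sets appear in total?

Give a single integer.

4

complement {N}; its interior {N}; cl(A) = X∖{N} = {S,E}
With k = closure, c = complement:
  1. A     = {S,E}
  2. cA    = {N}
  3. kcA   = {S,N}
  4. ckcA  = {E}
k, c of each give nothing new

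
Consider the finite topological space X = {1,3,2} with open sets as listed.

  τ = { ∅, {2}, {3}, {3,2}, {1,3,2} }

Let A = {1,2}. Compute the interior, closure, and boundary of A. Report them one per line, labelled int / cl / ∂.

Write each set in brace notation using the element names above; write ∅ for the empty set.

int(A) = {2}
cl(A)  = {1,2}
∂A     = {1}

U open, U⊆A: ∅, {2}. int(A) = ⋃ = {2}
X∖A={3}, int(X∖A)={3}, hence cl(A)={1,2}
∂A: remove int from cl → {1}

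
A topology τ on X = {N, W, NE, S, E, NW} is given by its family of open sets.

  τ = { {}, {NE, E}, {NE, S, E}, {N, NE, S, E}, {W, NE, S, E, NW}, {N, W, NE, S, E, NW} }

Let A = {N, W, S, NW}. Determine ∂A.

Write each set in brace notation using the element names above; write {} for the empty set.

opens ⊆ A: {}; union → int = {}
complement {NE, E}; its interior {NE, E}; cl(A) = X∖{NE, E} = {N, W, S, NW}
boundary = {N, W, S, NW} ∖ {} = {N, W, S, NW}

{N, W, S, NW}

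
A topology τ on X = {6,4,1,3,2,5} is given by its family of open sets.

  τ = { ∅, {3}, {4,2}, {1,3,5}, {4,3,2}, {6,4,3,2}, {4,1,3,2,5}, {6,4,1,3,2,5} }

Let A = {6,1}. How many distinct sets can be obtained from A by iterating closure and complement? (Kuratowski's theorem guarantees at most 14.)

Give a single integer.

cl via duality: int({4,3,2,5}) = {4,3,2}, so X∖{4,3,2} = {6,1,5}
Write k for closure, c for complement:
  1. A     = {6,1}
  2. kA    = {6,1,5}
  3. cA    = {4,3,2,5}
  4. ckA   = {4,3,2}
  5. kcA   = {6,4,1,3,2,5}
  6. ckcA  = ∅
applying k or c yields no new set

6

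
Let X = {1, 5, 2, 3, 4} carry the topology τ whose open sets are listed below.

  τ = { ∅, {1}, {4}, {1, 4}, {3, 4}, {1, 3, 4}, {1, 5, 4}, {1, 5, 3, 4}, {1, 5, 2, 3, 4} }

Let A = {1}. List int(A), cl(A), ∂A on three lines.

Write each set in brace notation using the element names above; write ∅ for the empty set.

int(A) = {1}
cl(A)  = {1, 5, 2}
∂A     = {5, 2}

interior: largest open inside A is {1} (from ∅, {1})
cl via duality: int({5, 2, 3, 4}) = {3, 4}, so X∖{3, 4} = {1, 5, 2}
cl∖int = {5, 2}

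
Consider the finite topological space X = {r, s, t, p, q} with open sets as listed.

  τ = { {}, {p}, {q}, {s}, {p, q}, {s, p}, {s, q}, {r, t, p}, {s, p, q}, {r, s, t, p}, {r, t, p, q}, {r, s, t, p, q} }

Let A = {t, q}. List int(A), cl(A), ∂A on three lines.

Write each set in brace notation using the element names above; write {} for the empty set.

interior: largest open inside A is {q} (from {}, {q})
cl via duality: int({r, s, p}) = {s, p}, so X∖{s, p} = {r, t, q}
cl∖int = {r, t}

int(A) = {q}
cl(A)  = {r, t, q}
∂A     = {r, t}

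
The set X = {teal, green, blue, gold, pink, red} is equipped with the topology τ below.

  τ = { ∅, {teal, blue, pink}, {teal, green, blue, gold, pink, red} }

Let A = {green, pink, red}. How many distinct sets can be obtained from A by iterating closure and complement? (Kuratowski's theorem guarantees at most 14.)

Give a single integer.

closure: X∖int(X∖A) = X∖∅ = {teal, green, blue, gold, pink, red}
Let k=closure and c=complement:
  1. A     = {green, pink, red}
  2. kA    = {teal, green, blue, gold, pink, red}
  3. cA    = {teal, blue, gold}
  4. ckA   = ∅
— saturated at 4

4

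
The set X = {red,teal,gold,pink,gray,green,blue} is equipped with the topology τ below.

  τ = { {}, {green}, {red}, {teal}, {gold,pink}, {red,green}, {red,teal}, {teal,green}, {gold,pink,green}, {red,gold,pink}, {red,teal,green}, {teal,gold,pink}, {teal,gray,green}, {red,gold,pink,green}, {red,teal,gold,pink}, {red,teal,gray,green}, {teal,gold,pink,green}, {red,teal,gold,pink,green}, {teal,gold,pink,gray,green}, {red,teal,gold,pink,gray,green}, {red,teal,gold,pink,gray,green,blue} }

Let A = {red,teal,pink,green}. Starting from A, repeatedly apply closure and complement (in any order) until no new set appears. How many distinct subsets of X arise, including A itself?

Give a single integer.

cl via duality: int({gold,gray,blue}) = {}, so X∖{} = {red,teal,gold,pink,gray,green,blue}
Write k for closure, c for complement:
  1. A     = {red,teal,pink,green}
  2. kA    = {red,teal,gold,pink,gray,green,blue}
  3. cA    = {gold,gray,blue}
  4. ckA   = {}
  5. kcA   = {gold,pink,gray,blue}
  6. ckcA  = {red,teal,green}
  7. kckcA = {red,teal,gray,green,blue}
  8. ckckcA = {gold,pink}
  9. kckckcA = {gold,pink,blue}
  10. ckckckcA = {red,teal,gray,green}
applying k or c yields no new set

10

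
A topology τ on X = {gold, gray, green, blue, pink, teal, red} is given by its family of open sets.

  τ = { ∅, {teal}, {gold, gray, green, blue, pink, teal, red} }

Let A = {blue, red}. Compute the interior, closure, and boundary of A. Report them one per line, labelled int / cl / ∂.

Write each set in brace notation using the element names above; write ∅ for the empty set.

int(A) = ∅
cl(A)  = {gold, gray, green, blue, pink, red}
∂A     = {gold, gray, green, blue, pink, red}

opens ⊆ A: ∅; union → int = ∅
complement {gold, gray, green, pink, teal}; its interior {teal}; cl(A) = X∖{teal} = {gold, gray, green, blue, pink, red}
boundary = {gold, gray, green, blue, pink, red} ∖ ∅ = {gold, gray, green, blue, pink, red}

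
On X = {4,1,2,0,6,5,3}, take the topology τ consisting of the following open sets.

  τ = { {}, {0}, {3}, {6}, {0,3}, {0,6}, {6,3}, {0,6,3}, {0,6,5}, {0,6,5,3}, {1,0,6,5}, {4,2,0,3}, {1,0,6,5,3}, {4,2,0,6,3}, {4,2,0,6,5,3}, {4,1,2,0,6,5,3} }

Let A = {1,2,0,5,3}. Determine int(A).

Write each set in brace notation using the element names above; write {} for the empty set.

{0,3}

open subsets of A: {}, {0}, {3}, {0,3}; so int(A) = {0,3}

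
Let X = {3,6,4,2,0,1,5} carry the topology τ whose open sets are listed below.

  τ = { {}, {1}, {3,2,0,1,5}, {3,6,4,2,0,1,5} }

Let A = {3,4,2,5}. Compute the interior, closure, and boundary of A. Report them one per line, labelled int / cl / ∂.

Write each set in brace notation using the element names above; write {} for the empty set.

int(A) = {}
cl(A)  = {3,6,4,2,0,5}
∂A     = {3,6,4,2,0,5}

open subsets of A: {}; so int(A) = {}
closure: X∖int(X∖A) = X∖{1} = {3,6,4,2,0,5}
∂A = {3,6,4,2,0,5} minus {} = {3,6,4,2,0,5}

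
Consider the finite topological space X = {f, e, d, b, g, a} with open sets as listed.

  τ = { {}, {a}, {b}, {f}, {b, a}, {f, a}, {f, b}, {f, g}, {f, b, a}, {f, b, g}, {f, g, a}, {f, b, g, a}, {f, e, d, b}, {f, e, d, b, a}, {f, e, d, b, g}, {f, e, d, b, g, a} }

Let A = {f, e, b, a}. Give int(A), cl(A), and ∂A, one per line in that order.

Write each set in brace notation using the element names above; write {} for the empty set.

int(A) = {f, b, a}
cl(A)  = {f, e, d, b, g, a}
∂A     = {e, d, g}

open subsets of A: {}, {f}, {b}, {a}, {f, a}, {f, b}, {b, a}, {f, b, a}; so int(A) = {f, b, a}
closure: X∖int(X∖A) = X∖{} = {f, e, d, b, g, a}
∂A = {f, e, d, b, g, a} minus {f, b, a} = {e, d, g}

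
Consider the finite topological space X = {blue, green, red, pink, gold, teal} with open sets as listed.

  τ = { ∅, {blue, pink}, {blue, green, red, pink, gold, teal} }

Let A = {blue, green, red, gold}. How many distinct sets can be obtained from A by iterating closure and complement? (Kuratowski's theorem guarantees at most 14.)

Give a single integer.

complement {pink, teal}; its interior ∅; cl(A) = X∖∅ = {blue, green, red, pink, gold, teal}
With k = closure, c = complement:
  1. A     = {blue, green, red, gold}
  2. kA    = {blue, green, red, pink, gold, teal}
  3. cA    = {pink, teal}
  4. ckA   = ∅
k, c of each give nothing new

4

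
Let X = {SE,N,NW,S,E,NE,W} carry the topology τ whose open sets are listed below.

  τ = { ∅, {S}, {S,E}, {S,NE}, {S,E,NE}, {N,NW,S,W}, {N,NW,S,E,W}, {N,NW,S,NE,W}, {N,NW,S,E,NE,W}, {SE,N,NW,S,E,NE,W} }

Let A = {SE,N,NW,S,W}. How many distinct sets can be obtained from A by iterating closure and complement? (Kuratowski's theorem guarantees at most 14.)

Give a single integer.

6

cl via duality: int({E,NE}) = ∅, so X∖∅ = {SE,N,NW,S,E,NE,W}
Write k for closure, c for complement:
  1. A     = {SE,N,NW,S,W}
  2. kA    = {SE,N,NW,S,E,NE,W}
  3. cA    = {E,NE}
  4. ckA   = ∅
  5. kcA   = {SE,E,NE}
  6. ckcA  = {N,NW,S,W}
applying k or c yields no new set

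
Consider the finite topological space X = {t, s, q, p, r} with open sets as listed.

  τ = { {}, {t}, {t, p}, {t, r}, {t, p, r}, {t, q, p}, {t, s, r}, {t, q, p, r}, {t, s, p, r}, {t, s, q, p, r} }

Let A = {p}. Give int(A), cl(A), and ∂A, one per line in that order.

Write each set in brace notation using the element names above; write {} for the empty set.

open subsets of A: {}; so int(A) = {}
closure: X∖int(X∖A) = X∖{t, s, r} = {q, p}
∂A = {q, p} minus {} = {q, p}

int(A) = {}
cl(A)  = {q, p}
∂A     = {q, p}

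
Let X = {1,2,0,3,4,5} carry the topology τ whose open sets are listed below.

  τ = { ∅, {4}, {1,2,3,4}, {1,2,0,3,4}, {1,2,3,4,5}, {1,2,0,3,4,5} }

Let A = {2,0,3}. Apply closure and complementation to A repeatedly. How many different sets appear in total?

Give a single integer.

6

cl via duality: int({1,4,5}) = {4}, so X∖{4} = {1,2,0,3,5}
Write k for closure, c for complement:
  1. A     = {2,0,3}
  2. kA    = {1,2,0,3,5}
  3. cA    = {1,4,5}
  4. ckA   = {4}
  5. kcA   = {1,2,0,3,4,5}
  6. ckcA  = ∅
applying k or c yields no new set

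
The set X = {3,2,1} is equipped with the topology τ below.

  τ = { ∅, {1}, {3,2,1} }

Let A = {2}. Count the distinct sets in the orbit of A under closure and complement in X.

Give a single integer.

6

complement {3,1}; its interior {1}; cl(A) = X∖{1} = {3,2}
With k = closure, c = complement:
  1. A     = {2}
  2. kA    = {3,2}
  3. cA    = {3,1}
  4. ckA   = {1}
  5. kcA   = {3,2,1}
  6. ckcA  = ∅
k, c of each give nothing new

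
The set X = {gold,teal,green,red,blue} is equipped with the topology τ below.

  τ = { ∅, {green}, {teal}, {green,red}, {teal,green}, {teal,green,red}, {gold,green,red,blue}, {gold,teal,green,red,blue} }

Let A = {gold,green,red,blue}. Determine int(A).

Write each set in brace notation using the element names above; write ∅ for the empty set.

U open, U⊆A: ∅, {green}, {green,red}, {gold,green,red,blue}. int(A) = ⋃ = {gold,green,red,blue}

{gold,green,red,blue}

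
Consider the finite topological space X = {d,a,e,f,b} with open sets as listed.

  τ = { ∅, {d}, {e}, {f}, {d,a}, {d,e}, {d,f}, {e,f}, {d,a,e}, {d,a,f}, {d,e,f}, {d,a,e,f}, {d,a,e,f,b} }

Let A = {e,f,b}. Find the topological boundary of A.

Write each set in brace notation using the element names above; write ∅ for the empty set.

{b}

opens ⊆ A: ∅, {f}, {e}, {e,f}; union → int = {e,f}
complement {d,a}; its interior {d,a}; cl(A) = X∖{d,a} = {e,f,b}
boundary = {e,f,b} ∖ {e,f} = {b}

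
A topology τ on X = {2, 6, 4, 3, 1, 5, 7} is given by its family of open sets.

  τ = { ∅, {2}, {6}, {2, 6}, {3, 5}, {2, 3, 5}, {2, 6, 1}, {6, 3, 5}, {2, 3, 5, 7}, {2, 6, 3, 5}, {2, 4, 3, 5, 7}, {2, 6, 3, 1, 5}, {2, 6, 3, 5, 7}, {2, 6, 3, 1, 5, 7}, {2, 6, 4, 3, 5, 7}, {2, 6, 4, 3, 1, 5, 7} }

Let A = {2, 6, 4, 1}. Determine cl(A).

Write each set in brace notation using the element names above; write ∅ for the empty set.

closure: X∖int(X∖A) = X∖{3, 5} = {2, 6, 4, 1, 7}

{2, 6, 4, 1, 7}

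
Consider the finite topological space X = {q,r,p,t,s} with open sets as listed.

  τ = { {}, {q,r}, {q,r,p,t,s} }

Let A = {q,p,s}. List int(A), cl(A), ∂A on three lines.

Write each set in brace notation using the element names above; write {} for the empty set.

interior: largest open inside A is {} (from {})
cl via duality: int({r,t}) = {}, so X∖{} = {q,r,p,t,s}
cl∖int = {q,r,p,t,s}

int(A) = {}
cl(A)  = {q,r,p,t,s}
∂A     = {q,r,p,t,s}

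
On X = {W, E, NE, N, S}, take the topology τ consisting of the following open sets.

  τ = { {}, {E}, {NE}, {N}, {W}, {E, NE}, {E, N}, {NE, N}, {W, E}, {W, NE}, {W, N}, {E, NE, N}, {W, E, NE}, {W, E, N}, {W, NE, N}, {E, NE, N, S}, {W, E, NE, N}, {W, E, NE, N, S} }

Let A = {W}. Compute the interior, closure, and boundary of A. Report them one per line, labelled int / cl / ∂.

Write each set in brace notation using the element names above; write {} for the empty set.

int(A) = {W}
cl(A)  = {W}
∂A     = {}

opens ⊆ A: {}, {W}; union → int = {W}
complement {E, NE, N, S}; its interior {E, NE, N, S}; cl(A) = X∖{E, NE, N, S} = {W}
boundary = {W} ∖ {W} = {}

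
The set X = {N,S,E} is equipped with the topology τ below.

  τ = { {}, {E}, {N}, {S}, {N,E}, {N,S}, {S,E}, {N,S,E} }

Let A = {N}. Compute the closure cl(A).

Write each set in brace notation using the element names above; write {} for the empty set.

{N}

complement {S,E}; its interior {S,E}; cl(A) = X∖{S,E} = {N}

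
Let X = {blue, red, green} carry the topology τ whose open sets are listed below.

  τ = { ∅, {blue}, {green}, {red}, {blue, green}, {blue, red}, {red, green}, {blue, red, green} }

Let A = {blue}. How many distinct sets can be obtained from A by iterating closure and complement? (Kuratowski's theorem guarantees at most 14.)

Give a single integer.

2

X∖A={red, green}, int(X∖A)={red, green}, hence cl(A)={blue}
Orbit (k=closure, c=complement):
  1. A     = {blue}
  2. cA    = {red, green}
(closed under both — stop)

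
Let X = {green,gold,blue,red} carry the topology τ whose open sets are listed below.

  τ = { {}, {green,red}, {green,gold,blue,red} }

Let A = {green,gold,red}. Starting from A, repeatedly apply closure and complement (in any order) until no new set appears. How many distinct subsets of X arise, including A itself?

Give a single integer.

6

closure: X∖int(X∖A) = X∖{} = {green,gold,blue,red}
Let k=closure and c=complement:
  1. A     = {green,gold,red}
  2. kA    = {green,gold,blue,red}
  3. cA    = {blue}
  4. ckA   = {}
  5. kcA   = {gold,blue}
  6. ckcA  = {green,red}
— saturated at 6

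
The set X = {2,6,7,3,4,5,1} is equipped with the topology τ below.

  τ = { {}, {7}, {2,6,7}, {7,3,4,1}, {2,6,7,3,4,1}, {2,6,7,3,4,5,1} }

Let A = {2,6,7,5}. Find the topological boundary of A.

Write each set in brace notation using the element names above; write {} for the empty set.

{3,4,5,1}

U open, U⊆A: {}, {7}, {2,6,7}. int(A) = ⋃ = {2,6,7}
X∖A={3,4,1}, int(X∖A)={}, hence cl(A)={2,6,7,3,4,5,1}
∂A: remove int from cl → {3,4,5,1}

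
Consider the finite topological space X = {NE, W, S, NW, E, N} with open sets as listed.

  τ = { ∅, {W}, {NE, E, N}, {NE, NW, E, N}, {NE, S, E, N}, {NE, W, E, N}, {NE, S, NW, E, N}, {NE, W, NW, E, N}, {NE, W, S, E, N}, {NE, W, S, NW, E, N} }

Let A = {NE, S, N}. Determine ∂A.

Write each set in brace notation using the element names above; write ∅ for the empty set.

{NE, S, NW, E, N}

U open, U⊆A: ∅. int(A) = ⋃ = ∅
X∖A={W, NW, E}, int(X∖A)={W}, hence cl(A)={NE, S, NW, E, N}
∂A: remove int from cl → {NE, S, NW, E, N}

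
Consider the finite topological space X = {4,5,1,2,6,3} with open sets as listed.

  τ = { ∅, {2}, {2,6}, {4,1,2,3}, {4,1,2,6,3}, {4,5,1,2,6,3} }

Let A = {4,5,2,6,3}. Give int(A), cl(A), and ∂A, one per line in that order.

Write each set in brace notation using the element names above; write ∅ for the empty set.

opens ⊆ A: ∅, {2}, {2,6}; union → int = {2,6}
complement {1}; its interior ∅; cl(A) = X∖∅ = {4,5,1,2,6,3}
boundary = {4,5,1,2,6,3} ∖ {2,6} = {4,5,1,3}

int(A) = {2,6}
cl(A)  = {4,5,1,2,6,3}
∂A     = {4,5,1,3}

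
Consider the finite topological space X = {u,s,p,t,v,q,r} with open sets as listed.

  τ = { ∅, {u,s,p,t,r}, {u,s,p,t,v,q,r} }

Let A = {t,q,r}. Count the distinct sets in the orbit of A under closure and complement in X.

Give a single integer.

4

closure: X∖int(X∖A) = X∖∅ = {u,s,p,t,v,q,r}
Let k=closure and c=complement:
  1. A     = {t,q,r}
  2. kA    = {u,s,p,t,v,q,r}
  3. cA    = {u,s,p,v}
  4. ckA   = ∅
— saturated at 4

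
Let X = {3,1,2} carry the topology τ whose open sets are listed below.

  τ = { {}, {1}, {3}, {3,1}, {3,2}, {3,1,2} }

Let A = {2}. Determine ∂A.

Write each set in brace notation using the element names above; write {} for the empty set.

{2}

opens ⊆ A: {}; union → int = {}
complement {3,1}; its interior {3,1}; cl(A) = X∖{3,1} = {2}
boundary = {2} ∖ {} = {2}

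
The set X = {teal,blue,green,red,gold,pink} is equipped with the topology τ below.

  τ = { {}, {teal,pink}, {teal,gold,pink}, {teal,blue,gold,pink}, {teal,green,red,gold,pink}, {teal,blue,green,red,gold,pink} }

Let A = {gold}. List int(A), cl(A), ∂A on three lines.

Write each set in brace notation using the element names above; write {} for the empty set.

interior: largest open inside A is {} (from {})
cl via duality: int({teal,blue,green,red,pink}) = {teal,pink}, so X∖{teal,pink} = {blue,green,red,gold}
cl∖int = {blue,green,red,gold}

int(A) = {}
cl(A)  = {blue,green,red,gold}
∂A     = {blue,green,red,gold}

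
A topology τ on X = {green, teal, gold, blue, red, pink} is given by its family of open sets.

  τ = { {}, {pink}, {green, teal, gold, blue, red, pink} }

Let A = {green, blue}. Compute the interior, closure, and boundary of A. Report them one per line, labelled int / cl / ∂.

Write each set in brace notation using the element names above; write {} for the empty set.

int(A) = {}
cl(A)  = {green, teal, gold, blue, red}
∂A     = {green, teal, gold, blue, red}

interior: largest open inside A is {} (from {})
cl via duality: int({teal, gold, red, pink}) = {pink}, so X∖{pink} = {green, teal, gold, blue, red}
cl∖int = {green, teal, gold, blue, red}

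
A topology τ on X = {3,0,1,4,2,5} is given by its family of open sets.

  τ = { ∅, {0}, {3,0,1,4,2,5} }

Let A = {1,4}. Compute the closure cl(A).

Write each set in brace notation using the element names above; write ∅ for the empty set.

{3,1,4,2,5}

complement {3,0,2,5}; its interior {0}; cl(A) = X∖{0} = {3,1,4,2,5}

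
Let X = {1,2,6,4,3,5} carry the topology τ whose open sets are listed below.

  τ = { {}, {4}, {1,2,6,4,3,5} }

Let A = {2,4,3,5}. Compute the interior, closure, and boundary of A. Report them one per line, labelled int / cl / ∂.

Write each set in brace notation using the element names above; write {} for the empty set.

int(A) = {4}
cl(A)  = {1,2,6,4,3,5}
∂A     = {1,2,6,3,5}

interior: largest open inside A is {4} (from {}, {4})
cl via duality: int({1,6}) = {}, so X∖{} = {1,2,6,4,3,5}
cl∖int = {1,2,6,3,5}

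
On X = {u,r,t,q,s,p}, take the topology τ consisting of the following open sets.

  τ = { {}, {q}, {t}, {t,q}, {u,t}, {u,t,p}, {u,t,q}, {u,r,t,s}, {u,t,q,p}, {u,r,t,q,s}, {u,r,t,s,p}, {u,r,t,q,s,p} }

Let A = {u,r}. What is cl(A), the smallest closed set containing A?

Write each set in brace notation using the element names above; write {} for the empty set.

cl via duality: int({t,q,s,p}) = {t,q}, so X∖{t,q} = {u,r,s,p}

{u,r,s,p}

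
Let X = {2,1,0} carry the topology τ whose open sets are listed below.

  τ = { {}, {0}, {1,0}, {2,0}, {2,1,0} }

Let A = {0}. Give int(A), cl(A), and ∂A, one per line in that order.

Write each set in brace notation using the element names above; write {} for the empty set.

int(A) = {0}
cl(A)  = {2,1,0}
∂A     = {2,1}

open subsets of A: {}, {0}; so int(A) = {0}
closure: X∖int(X∖A) = X∖{} = {2,1,0}
∂A = {2,1,0} minus {0} = {2,1}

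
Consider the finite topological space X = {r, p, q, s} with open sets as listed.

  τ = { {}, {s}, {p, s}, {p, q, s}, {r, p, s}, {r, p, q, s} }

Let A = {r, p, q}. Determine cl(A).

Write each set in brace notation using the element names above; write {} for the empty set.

closure: X∖int(X∖A) = X∖{s} = {r, p, q}

{r, p, q}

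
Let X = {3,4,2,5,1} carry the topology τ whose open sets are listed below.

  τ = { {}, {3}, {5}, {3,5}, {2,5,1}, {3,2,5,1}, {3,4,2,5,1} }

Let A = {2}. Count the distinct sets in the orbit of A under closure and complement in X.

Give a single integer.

6

X∖A={3,4,5,1}, int(X∖A)={3,5}, hence cl(A)={4,2,1}
Orbit (k=closure, c=complement):
  1. A     = {2}
  2. kA    = {4,2,1}
  3. cA    = {3,4,5,1}
  4. ckA   = {3,5}
  5. kcA   = {3,4,2,5,1}
  6. ckcA  = {}
(closed under both — stop)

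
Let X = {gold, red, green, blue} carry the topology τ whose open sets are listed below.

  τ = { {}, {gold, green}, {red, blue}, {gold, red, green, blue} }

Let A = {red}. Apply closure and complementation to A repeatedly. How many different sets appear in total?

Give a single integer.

cl via duality: int({gold, green, blue}) = {gold, green}, so X∖{gold, green} = {red, blue}
Write k for closure, c for complement:
  1. A     = {red}
  2. kA    = {red, blue}
  3. cA    = {gold, green, blue}
  4. ckA   = {gold, green}
  5. kcA   = {gold, red, green, blue}
  6. ckcA  = {}
applying k or c yields no new set

6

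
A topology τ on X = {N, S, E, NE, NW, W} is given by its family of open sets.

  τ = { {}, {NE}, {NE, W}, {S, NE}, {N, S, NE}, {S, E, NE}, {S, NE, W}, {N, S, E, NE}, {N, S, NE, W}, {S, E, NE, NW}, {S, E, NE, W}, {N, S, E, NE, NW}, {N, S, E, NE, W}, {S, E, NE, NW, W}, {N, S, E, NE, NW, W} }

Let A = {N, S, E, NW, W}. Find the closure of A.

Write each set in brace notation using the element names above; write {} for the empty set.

complement {NE}; its interior {NE}; cl(A) = X∖{NE} = {N, S, E, NW, W}

{N, S, E, NW, W}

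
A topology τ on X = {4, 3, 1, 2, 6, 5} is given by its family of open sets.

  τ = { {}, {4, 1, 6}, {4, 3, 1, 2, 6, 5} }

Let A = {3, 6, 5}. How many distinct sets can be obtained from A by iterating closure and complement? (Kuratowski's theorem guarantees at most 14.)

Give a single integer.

4

complement {4, 1, 2}; its interior {}; cl(A) = X∖{} = {4, 3, 1, 2, 6, 5}
With k = closure, c = complement:
  1. A     = {3, 6, 5}
  2. kA    = {4, 3, 1, 2, 6, 5}
  3. cA    = {4, 1, 2}
  4. ckA   = {}
k, c of each give nothing new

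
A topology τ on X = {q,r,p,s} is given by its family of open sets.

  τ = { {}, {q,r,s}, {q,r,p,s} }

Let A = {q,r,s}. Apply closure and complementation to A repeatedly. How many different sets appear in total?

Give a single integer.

X∖A={p}, int(X∖A)={}, hence cl(A)={q,r,p,s}
Orbit (k=closure, c=complement):
  1. A     = {q,r,s}
  2. kA    = {q,r,p,s}
  3. cA    = {p}
  4. ckA   = {}
(closed under both — stop)

4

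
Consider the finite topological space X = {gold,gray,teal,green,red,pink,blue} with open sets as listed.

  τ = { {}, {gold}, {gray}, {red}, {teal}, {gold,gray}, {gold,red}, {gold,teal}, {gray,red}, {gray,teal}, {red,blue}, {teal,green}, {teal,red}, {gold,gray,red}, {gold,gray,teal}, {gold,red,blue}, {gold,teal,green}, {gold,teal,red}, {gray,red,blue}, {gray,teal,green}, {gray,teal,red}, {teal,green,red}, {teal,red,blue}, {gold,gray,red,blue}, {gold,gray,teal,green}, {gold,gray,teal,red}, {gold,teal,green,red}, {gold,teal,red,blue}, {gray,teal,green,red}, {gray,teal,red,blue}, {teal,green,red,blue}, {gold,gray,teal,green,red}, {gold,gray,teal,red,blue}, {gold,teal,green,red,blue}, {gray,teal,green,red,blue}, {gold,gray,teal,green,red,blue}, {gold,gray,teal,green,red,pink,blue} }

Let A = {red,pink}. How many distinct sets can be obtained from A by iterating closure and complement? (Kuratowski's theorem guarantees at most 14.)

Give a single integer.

X∖A={gold,gray,teal,green,blue}, int(X∖A)={gold,gray,teal,green}, hence cl(A)={red,pink,blue}
Orbit (k=closure, c=complement):
  1. A     = {red,pink}
  2. kA    = {red,pink,blue}
  3. cA    = {gold,gray,teal,green,blue}
  4. ckA   = {gold,gray,teal,green}
  5. kcA   = {gold,gray,teal,green,pink,blue}
  6. kckA  = {gold,gray,teal,green,pink}
  7. ckcA  = {red}
  8. ckckA = {red,blue}
(closed under both — stop)

8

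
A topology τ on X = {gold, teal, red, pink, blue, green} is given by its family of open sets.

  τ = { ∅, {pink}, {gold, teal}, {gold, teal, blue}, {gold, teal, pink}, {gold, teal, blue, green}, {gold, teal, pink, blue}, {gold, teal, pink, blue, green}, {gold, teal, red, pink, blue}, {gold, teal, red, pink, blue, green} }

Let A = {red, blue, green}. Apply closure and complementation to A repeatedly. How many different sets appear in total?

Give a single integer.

4

closure: X∖int(X∖A) = X∖{gold, teal, pink} = {red, blue, green}
Let k=closure and c=complement:
  1. A     = {red, blue, green}
  2. cA    = {gold, teal, pink}
  3. kcA   = {gold, teal, red, pink, blue, green}
  4. ckcA  = ∅
— saturated at 4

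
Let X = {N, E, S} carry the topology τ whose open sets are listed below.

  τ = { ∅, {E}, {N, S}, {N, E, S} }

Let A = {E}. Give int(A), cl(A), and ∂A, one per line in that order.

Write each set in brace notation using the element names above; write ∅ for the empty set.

int(A) = {E}
cl(A)  = {E}
∂A     = ∅

opens ⊆ A: ∅, {E}; union → int = {E}
complement {N, S}; its interior {N, S}; cl(A) = X∖{N, S} = {E}
boundary = {E} ∖ {E} = ∅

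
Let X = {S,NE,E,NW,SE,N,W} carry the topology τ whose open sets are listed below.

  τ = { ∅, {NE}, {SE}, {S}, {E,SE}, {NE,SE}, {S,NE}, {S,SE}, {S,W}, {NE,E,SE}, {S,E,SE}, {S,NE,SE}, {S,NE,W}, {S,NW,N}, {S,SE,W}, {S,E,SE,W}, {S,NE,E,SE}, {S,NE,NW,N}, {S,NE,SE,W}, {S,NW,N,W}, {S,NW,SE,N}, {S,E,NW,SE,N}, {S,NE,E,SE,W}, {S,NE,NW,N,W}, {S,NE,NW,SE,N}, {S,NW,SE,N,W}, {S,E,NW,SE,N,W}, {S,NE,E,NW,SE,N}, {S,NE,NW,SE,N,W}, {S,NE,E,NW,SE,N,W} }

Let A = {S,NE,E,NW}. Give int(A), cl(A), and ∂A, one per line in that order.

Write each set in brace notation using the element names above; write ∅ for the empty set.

int(A) = {S,NE}
cl(A)  = {S,NE,E,NW,N,W}
∂A     = {E,NW,N,W}

interior: largest open inside A is {S,NE} (from ∅, {S}, {NE}, {S,NE})
cl via duality: int({SE,N,W}) = {SE}, so X∖{SE} = {S,NE,E,NW,N,W}
cl∖int = {E,NW,N,W}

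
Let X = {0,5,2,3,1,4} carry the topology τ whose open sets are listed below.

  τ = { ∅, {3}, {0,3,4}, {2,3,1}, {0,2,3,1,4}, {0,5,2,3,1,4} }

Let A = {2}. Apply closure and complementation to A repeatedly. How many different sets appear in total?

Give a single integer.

6

complement {0,5,3,1,4}; its interior {0,3,4}; cl(A) = X∖{0,3,4} = {5,2,1}
With k = closure, c = complement:
  1. A     = {2}
  2. kA    = {5,2,1}
  3. cA    = {0,5,3,1,4}
  4. ckA   = {0,3,4}
  5. kcA   = {0,5,2,3,1,4}
  6. ckcA  = ∅
k, c of each give nothing new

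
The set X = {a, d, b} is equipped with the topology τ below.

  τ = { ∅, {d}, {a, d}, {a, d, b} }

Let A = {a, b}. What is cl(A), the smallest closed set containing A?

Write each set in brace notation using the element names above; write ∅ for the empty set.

X∖A={d}, int(X∖A)={d}, hence cl(A)={a, b}

{a, b}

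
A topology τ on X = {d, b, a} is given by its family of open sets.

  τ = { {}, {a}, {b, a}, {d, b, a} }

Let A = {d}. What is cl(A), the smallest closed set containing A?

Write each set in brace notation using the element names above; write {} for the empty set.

cl via duality: int({b, a}) = {b, a}, so X∖{b, a} = {d}

{d}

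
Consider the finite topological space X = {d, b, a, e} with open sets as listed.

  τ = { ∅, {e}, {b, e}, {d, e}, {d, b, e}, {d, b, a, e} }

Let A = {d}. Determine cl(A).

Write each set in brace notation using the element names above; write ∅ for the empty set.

{d, a}

X∖A={b, a, e}, int(X∖A)={b, e}, hence cl(A)={d, a}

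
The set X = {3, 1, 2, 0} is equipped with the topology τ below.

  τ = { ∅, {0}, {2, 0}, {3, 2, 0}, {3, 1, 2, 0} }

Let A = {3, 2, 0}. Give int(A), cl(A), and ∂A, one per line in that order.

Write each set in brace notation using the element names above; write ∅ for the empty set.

int(A) = {3, 2, 0}
cl(A)  = {3, 1, 2, 0}
∂A     = {1}

U open, U⊆A: ∅, {0}, {2, 0}, {3, 2, 0}. int(A) = ⋃ = {3, 2, 0}
X∖A={1}, int(X∖A)=∅, hence cl(A)={3, 1, 2, 0}
∂A: remove int from cl → {1}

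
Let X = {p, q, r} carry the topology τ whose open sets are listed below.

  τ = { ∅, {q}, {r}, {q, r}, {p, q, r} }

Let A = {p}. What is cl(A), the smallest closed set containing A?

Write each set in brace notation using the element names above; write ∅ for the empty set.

X∖A={q, r}, int(X∖A)={q, r}, hence cl(A)={p}

{p}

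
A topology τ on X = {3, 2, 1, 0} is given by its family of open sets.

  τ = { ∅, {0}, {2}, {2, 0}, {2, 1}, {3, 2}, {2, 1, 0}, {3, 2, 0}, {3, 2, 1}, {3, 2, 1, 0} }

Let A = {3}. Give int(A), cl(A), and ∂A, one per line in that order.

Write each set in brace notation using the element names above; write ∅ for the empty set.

int(A) = ∅
cl(A)  = {3}
∂A     = {3}

interior: largest open inside A is ∅ (from ∅)
cl via duality: int({2, 1, 0}) = {2, 1, 0}, so X∖{2, 1, 0} = {3}
cl∖int = {3}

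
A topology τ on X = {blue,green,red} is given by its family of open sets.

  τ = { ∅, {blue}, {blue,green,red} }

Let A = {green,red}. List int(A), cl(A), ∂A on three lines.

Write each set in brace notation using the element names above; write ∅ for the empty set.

opens ⊆ A: ∅; union → int = ∅
complement {blue}; its interior {blue}; cl(A) = X∖{blue} = {green,red}
boundary = {green,red} ∖ ∅ = {green,red}

int(A) = ∅
cl(A)  = {green,red}
∂A     = {green,red}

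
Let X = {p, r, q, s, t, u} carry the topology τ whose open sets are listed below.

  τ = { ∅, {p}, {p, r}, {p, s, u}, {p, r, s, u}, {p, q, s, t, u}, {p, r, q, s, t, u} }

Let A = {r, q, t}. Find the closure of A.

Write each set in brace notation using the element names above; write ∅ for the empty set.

{r, q, t}

closure: X∖int(X∖A) = X∖{p, s, u} = {r, q, t}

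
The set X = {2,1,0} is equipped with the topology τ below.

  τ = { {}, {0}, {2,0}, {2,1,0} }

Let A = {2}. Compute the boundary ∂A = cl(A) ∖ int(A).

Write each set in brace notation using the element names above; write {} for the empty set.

{2,1}

opens ⊆ A: {}; union → int = {}
complement {1,0}; its interior {0}; cl(A) = X∖{0} = {2,1}
boundary = {2,1} ∖ {} = {2,1}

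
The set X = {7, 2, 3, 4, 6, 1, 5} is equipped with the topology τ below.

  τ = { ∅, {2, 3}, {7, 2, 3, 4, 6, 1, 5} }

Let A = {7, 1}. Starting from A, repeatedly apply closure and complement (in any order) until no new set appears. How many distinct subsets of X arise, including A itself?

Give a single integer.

X∖A={2, 3, 4, 6, 5}, int(X∖A)={2, 3}, hence cl(A)={7, 4, 6, 1, 5}
Orbit (k=closure, c=complement):
  1. A     = {7, 1}
  2. kA    = {7, 4, 6, 1, 5}
  3. cA    = {2, 3, 4, 6, 5}
  4. ckA   = {2, 3}
  5. kcA   = {7, 2, 3, 4, 6, 1, 5}
  6. ckcA  = ∅
(closed under both — stop)

6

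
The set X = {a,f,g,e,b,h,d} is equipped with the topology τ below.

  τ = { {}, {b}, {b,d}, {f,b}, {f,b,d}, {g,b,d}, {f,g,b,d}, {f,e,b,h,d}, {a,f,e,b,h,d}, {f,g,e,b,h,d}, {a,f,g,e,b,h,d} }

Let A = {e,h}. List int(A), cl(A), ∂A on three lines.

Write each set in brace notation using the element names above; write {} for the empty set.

int(A) = {}
cl(A)  = {a,e,h}
∂A     = {a,e,h}

open subsets of A: {}; so int(A) = {}
closure: X∖int(X∖A) = X∖{f,g,b,d} = {a,e,h}
∂A = {a,e,h} minus {} = {a,e,h}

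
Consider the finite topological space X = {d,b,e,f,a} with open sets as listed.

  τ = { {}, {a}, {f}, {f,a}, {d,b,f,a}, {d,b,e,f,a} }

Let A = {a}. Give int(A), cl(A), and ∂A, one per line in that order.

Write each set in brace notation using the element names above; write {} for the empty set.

U open, U⊆A: {}, {a}. int(A) = ⋃ = {a}
X∖A={d,b,e,f}, int(X∖A)={f}, hence cl(A)={d,b,e,a}
∂A: remove int from cl → {d,b,e}

int(A) = {a}
cl(A)  = {d,b,e,a}
∂A     = {d,b,e}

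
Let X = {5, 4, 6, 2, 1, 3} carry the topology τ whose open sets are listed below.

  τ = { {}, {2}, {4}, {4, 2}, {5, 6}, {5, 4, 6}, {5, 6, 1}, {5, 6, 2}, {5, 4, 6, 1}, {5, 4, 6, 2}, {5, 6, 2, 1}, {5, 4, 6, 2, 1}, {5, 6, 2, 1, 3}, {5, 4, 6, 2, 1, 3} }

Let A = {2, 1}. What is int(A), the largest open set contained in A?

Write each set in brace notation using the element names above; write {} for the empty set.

interior: largest open inside A is {2} (from {}, {2})

{2}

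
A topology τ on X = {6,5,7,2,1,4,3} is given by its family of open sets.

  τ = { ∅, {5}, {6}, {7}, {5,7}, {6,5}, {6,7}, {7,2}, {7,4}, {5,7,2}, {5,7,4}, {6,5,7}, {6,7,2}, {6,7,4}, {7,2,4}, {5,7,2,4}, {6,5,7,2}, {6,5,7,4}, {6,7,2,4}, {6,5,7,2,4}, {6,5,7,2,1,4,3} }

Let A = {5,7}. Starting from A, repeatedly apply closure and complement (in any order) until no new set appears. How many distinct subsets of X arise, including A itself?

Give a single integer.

6

complement {6,2,1,4,3}; its interior {6}; cl(A) = X∖{6} = {5,7,2,1,4,3}
With k = closure, c = complement:
  1. A     = {5,7}
  2. kA    = {5,7,2,1,4,3}
  3. cA    = {6,2,1,4,3}
  4. ckA   = {6}
  5. kckA  = {6,1,3}
  6. ckckA = {5,7,2,4}
k, c of each give nothing new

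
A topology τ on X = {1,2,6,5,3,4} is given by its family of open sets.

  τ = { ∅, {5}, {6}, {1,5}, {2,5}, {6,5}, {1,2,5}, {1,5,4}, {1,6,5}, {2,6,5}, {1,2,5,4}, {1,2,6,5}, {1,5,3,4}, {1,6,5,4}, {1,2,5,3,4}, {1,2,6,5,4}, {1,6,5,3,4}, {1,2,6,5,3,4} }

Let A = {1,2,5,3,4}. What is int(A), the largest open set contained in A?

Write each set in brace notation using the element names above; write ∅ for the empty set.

{1,2,5,3,4}

interior: largest open inside A is {1,2,5,3,4} (from ∅, {5}, {1,5}, {2,5}, {1,5,4}, {1,2,5}, {1,5,3,4}, {1,2,5,4}, {1,2,5,3,4})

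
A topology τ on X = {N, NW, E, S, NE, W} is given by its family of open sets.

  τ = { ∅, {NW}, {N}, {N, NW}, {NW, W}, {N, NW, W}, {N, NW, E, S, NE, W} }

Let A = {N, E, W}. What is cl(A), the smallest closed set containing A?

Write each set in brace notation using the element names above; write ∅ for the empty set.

cl via duality: int({NW, S, NE}) = {NW}, so X∖{NW} = {N, E, S, NE, W}

{N, E, S, NE, W}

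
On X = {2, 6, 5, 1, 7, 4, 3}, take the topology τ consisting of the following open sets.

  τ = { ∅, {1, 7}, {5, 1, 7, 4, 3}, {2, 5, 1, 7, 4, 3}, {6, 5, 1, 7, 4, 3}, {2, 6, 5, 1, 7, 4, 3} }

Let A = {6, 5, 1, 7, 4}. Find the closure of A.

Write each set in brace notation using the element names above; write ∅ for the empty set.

{2, 6, 5, 1, 7, 4, 3}

cl via duality: int({2, 3}) = ∅, so X∖∅ = {2, 6, 5, 1, 7, 4, 3}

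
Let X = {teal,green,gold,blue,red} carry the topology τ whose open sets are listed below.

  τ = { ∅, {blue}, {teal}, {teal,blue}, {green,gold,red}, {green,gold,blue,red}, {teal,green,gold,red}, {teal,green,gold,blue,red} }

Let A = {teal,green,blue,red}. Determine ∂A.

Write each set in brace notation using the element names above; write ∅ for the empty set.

{green,gold,red}

open subsets of A: ∅, {teal}, {blue}, {teal,blue}; so int(A) = {teal,blue}
closure: X∖int(X∖A) = X∖∅ = {teal,green,gold,blue,red}
∂A = {teal,green,gold,blue,red} minus {teal,blue} = {green,gold,red}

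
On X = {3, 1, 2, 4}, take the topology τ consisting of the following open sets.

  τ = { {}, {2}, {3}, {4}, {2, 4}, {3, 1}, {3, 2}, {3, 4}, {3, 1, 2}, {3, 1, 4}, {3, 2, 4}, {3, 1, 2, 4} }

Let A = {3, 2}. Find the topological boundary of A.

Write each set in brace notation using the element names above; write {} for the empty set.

open subsets of A: {}, {2}, {3}, {3, 2}; so int(A) = {3, 2}
closure: X∖int(X∖A) = X∖{4} = {3, 1, 2}
∂A = {3, 1, 2} minus {3, 2} = {1}

{1}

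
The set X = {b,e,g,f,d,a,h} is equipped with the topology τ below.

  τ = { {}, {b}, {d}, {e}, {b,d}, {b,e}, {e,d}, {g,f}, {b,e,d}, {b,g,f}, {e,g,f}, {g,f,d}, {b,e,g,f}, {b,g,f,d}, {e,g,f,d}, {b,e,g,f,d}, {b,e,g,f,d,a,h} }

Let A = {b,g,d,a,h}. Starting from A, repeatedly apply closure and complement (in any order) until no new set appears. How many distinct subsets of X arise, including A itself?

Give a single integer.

10

X∖A={e,f}, int(X∖A)={e}, hence cl(A)={b,g,f,d,a,h}
Orbit (k=closure, c=complement):
  1. A     = {b,g,d,a,h}
  2. kA    = {b,g,f,d,a,h}
  3. cA    = {e,f}
  4. ckA   = {e}
  5. kcA   = {e,g,f,a,h}
  6. kckA  = {e,a,h}
  7. ckcA  = {b,d}
  8. ckckA = {b,g,f,d}
  9. kckcA = {b,d,a,h}
  10. ckckcA = {e,g,f}
(closed under both — stop)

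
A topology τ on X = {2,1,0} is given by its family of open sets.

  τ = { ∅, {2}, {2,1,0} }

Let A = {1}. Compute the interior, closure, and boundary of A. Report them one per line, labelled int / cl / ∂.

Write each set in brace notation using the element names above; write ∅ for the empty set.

interior: largest open inside A is ∅ (from ∅)
cl via duality: int({2,0}) = {2}, so X∖{2} = {1,0}
cl∖int = {1,0}

int(A) = ∅
cl(A)  = {1,0}
∂A     = {1,0}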